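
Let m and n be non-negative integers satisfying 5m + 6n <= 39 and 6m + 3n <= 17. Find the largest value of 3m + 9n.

Relaxing integrality, the LP optimum is 51.00 at (m,n) = (0, 5.67), which is not an integer point.
(m,n)=(0,5): 5·0+6·5=30≤39, 6·0+3·5=15≤17, objective 45.
(m,n)=(0,4): 5·0+6·4=24≤39, 6·0+3·4=12≤17, objective 36.
No feasible integer point exceeds 45.

45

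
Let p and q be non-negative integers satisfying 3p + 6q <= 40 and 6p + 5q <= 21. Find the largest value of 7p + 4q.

21

Relaxing integrality, the LP optimum is 24.50 at (p,q) = (3.5, 0), which is not an integer point.
(p,q)=(3,0) is feasible, giving 21.
(p,q)=(2,1) is feasible, giving 18.
(p,q)=(2,0) is feasible, giving 14.
No feasible integer point exceeds 21.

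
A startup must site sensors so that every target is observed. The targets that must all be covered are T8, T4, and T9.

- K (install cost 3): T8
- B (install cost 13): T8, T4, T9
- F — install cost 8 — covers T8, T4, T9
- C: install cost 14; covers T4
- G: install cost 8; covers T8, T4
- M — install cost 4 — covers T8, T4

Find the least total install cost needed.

F alone covers T8, T4, T9 — every target.
Total install cost: 8.

8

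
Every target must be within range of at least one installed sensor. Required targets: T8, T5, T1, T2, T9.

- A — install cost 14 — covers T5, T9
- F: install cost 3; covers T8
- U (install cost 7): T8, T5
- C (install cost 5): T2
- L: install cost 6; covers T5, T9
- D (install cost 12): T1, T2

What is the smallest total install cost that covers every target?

This is a weighted set-cover instance.
The greedy cost-per-new-target heuristic would pick F, L, C, and D for 26, but a cheaper cover exists.
Choose F, L, and D: together they cover T8, T5, T1, T2, T9 — every target.
Total install cost: 3 + 6 + 12 = 21.
No cover costs less than 21.

21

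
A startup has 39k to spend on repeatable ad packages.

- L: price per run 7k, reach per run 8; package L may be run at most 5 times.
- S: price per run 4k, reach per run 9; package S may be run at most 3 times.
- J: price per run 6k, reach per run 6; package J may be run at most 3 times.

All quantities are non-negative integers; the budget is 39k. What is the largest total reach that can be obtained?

57

2×L, 3×S, and 2×J: price 38 ≤ 39, reach 2·8 + 3·9 + 2·6 = 55.
3×L, 3×S, and 1×J: price 39 ≤ 39, reach 3·8 + 3·9 + 1·6 = 57.
Best is 57.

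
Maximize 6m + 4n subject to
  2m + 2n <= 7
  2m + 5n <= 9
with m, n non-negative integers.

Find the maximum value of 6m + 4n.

18

The continuous relaxation peaks at (3.5, 0) with value 21.00; rounding to a feasible lattice point costs some objective.
(m,n)=(3,0): 2·3+2·0=6≤7, 2·3+5·0=6≤9, objective 18.
(m,n)=(2,1): 2·2+2·1=6≤7, 2·2+5·1=9≤9, objective 16.
(m,n)=(2,0): 2·2+2·0=4≤7, 2·2+5·0=4≤9, objective 12.
No feasible integer point exceeds 18.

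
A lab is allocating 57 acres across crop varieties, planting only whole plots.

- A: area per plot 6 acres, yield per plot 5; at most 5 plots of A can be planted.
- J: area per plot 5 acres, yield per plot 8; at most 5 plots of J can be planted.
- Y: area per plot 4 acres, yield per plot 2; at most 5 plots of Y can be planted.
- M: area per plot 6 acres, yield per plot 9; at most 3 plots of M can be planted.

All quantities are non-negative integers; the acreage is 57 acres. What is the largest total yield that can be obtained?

Take 2×A, 5×J, and 3×M: area 55 ≤ 57, yield 2·5 + 5·8 + 3·9 = 77.
J has the best ratio (8/5) and is taken to its limit of 5; remaining capacity is filled optimally with the others.

77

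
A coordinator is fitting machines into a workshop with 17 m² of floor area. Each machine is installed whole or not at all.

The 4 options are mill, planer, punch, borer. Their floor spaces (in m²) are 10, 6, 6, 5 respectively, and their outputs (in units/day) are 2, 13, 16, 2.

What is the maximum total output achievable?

planer + punch + borer: floor space 6 + 6 + 5 = 17 ≤ 17, output 13 + 16 + 2 = 31.
planer + punch: floor space 6 + 6 = 12 ≤ 17, output 13 + 16 = 29.
Best is planer, punch, and borer with total output 31.

31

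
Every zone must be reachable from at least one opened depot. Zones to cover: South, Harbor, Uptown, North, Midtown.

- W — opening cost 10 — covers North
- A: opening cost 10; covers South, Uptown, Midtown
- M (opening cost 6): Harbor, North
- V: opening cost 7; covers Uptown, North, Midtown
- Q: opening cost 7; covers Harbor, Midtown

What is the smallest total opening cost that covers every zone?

The greedy cost-per-new-zone heuristic would pick V, M, and A for 23, but a cheaper cover exists.
Choose A and M: together they cover South, Harbor, Uptown, North, Midtown — every zone.
Total opening cost: 10 + 6 = 16.
No cover costs less than 16.

16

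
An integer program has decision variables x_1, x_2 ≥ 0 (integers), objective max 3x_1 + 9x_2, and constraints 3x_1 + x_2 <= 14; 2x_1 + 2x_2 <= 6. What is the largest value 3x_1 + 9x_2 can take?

(x_1,x_2)=(0,3): 3·0+1·3=3≤14, 2·0+2·3=6≤6, objective 27.
(x_1,x_2)=(1,2): 3·1+1·2=5≤14, 2·1+2·2=6≤6, objective 21.
(x_1,x_2)=(0,2): 3·0+1·2=2≤14, 2·0+2·2=4≤6, objective 18.
No feasible integer point exceeds 27.

27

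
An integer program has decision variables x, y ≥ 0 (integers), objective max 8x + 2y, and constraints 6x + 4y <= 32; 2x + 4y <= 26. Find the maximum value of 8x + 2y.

Relaxing integrality, the LP optimum is 42.67 at (x,y) = (5.33, 0), which is not an integer point.
(x,y)=(5,0): 6·5+4·0=30≤32, 2·5+4·0=10≤26, objective 40.
(x,y)=(4,1): 6·4+4·1=28≤32, 2·4+4·1=12≤26, objective 34.
(x,y)=(4,0): 6·4+4·0=24≤32, 2·4+4·0=8≤26, objective 32.
Maximum is 40 at (x,y)=(5,0).

40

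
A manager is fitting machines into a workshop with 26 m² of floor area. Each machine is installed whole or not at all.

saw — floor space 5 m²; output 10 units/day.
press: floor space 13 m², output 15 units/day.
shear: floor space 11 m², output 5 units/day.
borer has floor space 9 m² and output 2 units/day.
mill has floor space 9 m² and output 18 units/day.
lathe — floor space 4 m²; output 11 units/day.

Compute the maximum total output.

44

saw + mill + lathe: floor space 5 + 9 + 4 = 18 ≤ 26, output 10 + 18 + 11 = 39.
press + mill + lathe: floor space 13 + 9 + 4 = 26 ≤ 26, output 15 + 18 + 11 = 44.
saw + press + lathe: floor space 5 + 13 + 4 = 22 ≤ 26, output 10 + 15 + 11 = 36.
Best is press, mill, and lathe with total output 44.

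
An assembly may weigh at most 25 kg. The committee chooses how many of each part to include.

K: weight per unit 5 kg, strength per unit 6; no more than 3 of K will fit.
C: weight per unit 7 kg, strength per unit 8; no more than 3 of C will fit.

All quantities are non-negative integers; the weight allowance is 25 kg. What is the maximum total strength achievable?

K has the best ratio (6/5); taking only K gives at most 3×6 = 18 (stopped by the supply cap of 3).
Mixing does better — 2×K and 2×C: weight 24 ≤ 25, strength 2·6 + 2·8 = 28.

28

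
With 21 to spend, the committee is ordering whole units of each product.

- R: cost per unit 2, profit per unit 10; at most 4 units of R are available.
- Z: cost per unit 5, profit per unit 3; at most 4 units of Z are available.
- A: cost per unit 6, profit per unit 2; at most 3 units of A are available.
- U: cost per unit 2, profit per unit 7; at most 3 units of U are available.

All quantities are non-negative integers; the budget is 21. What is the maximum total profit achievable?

64

This is a bounded integer knapsack.
4×R, 1×Z, and 3×U: cost 19 ≤ 21, profit 4·10 + 1·3 + 3·7 = 64.
4×R, 1×A, and 3×U: cost 20 ≤ 21, profit 4·10 + 1·2 + 3·7 = 63.
Best is 64.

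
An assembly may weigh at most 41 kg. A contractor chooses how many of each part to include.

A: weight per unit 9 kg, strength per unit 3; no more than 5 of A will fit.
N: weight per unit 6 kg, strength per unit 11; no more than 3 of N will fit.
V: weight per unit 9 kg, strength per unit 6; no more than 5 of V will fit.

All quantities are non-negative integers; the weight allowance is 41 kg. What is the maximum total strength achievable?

45

N has the best ratio (11/6); taking only N gives at most 3×11 = 33 (stopped by the supply cap of 3).
Mixing does better — 3×N and 2×V: weight 36 ≤ 41, strength 3·11 + 2·6 = 45.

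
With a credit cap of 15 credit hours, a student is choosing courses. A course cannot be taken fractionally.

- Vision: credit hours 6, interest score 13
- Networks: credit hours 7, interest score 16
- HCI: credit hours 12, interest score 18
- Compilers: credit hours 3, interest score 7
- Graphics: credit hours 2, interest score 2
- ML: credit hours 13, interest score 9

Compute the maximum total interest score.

Allowing fractional choices, the relaxed optimum would be about 33.8, but courses are indivisible.
Vision + Networks + Graphics: credit hours 6 + 7 + 2 = 15 ≤ 15, interest score 13 + 16 + 2 = 31.
Vision + Networks: credit hours 6 + 7 = 13 ≤ 15, interest score 13 + 16 = 29.
Networks + Compilers + Graphics: credit hours 7 + 3 + 2 = 12 ≤ 15, interest score 16 + 7 + 2 = 25.
Best is Vision, Networks, and Graphics with total interest score 31.

31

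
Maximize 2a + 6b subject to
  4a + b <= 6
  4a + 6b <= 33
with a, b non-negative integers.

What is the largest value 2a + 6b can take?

The continuous relaxation peaks at (0, 5.5) with value 33.00; rounding to a feasible lattice point costs some objective.
(a,b)=(0,5) is feasible, giving 30.
(a,b)=(0,4) is feasible, giving 24.
No feasible integer point exceeds 30.

30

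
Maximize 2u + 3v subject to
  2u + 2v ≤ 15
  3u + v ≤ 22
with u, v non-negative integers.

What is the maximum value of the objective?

(u,v)=(0,7): 2·0+2·7=14≤15, 3·0+1·7=7≤22, objective 21.
(u,v)=(1,6): 2·1+2·6=14≤15, 3·1+1·6=9≤22, objective 20.
(u,v)=(0,6): 2·0+2·6=12≤15, 3·0+1·6=6≤22, objective 18.
No feasible integer point exceeds 21.

21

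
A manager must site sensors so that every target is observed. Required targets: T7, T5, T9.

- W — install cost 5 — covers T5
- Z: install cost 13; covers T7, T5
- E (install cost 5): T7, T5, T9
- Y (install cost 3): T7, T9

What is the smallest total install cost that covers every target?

5

The greedy cost-per-new-target heuristic would pick Y and W for 8, but a cheaper cover exists.
E alone covers T7, T5, T9 — every target.
Total install cost: 5.
No cover costs less than 5.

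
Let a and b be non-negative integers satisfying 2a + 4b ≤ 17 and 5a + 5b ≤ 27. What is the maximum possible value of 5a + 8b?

34

Relaxing integrality, the LP optimum is 36.30 at (a,b) = (2.3, 3.1), which is not an integer point.
(a,b)=(2,3) is feasible, giving 34.
(a,b)=(3,2) is feasible, giving 31.
(a,b)=(1,3) is feasible, giving 29.
(a,b)=(2,2) is feasible, giving 26.
The best lattice point is (2,3), giving 34.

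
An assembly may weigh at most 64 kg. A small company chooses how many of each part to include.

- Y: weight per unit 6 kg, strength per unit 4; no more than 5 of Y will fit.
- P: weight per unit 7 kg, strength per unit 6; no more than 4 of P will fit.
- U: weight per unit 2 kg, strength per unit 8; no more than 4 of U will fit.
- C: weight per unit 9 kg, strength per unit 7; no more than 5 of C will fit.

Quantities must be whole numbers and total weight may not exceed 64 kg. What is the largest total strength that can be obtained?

1×Y, 2×P, 4×U, and 4×C: weight 64 ≤ 64, strength 1·4 + 2·6 + 4·8 + 4·7 = 76.
4×P, 4×U, and 3×C: weight 63 ≤ 64, strength 4·6 + 4·8 + 3·7 = 77.
Best is 77.

77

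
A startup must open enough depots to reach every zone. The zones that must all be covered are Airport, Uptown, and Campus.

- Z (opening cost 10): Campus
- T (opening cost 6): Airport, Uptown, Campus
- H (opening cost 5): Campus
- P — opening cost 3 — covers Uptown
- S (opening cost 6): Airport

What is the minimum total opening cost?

6

T alone covers Airport, Uptown, Campus — every zone.
Total opening cost: 6.
No cover costs less than 6.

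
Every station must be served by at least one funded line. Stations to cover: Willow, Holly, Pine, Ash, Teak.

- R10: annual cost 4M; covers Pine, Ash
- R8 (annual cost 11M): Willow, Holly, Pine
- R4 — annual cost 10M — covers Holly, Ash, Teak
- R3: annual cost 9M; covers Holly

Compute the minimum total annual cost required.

21

The greedy cost-per-new-station heuristic would pick R10, R4, and R8 for 25, but a cheaper cover exists.
Choose R8 and R4: together they cover Willow, Holly, Pine, Ash, Teak — every station.
Total annual cost: 11 + 10 = 21.
No cover costs less than 21.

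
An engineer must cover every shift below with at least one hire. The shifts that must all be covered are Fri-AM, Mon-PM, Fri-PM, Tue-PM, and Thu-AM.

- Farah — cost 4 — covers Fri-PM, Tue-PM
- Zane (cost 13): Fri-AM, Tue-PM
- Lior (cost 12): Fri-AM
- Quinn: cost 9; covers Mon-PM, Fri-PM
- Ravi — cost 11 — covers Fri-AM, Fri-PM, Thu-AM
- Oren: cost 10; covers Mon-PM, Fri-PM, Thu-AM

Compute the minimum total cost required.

This is an integer covering problem.
The greedy cost-per-new-shift heuristic would pick Farah, Oren, and Ravi for 25, but a cheaper cover exists.
Choose Zane and Oren: together they cover Fri-AM, Mon-PM, Fri-PM, Tue-PM, Thu-AM — every shift.
Total cost: 13 + 10 = 23.
No cover costs less than 23.

23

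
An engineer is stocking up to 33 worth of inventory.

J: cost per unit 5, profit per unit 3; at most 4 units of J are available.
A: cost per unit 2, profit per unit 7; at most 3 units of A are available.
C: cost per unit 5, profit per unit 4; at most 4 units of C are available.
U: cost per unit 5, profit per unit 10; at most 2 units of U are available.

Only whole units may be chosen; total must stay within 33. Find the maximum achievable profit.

53

This is a bounded integer knapsack.
1×J, 3×A, 2×C, and 2×U: cost 31 ≤ 33, profit 1·3 + 3·7 + 2·4 + 2·10 = 52.
3×A, 3×C, and 2×U: cost 31 ≤ 33, profit 3·7 + 3·4 + 2·10 = 53.
Best is 53.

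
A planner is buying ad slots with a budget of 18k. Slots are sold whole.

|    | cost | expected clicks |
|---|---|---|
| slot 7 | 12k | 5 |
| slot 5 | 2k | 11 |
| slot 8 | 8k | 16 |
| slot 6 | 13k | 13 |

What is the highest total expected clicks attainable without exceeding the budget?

27

slot 5 + slot 6: cost 2 + 13 = 15 ≤ 18, expected clicks 11 + 13 = 24.
slot 5 + slot 8: cost 2 + 8 = 10 ≤ 18, expected clicks 11 + 16 = 27.
slot 8: cost 8 ≤ 18, expected clicks 16.
Best is slot 5 and slot 8 with total expected clicks 27.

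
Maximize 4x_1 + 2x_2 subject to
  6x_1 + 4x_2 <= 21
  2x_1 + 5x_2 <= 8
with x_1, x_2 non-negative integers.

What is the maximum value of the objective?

(x_1,x_2)=(3,0): 6·3+4·0=18≤21, 2·3+5·0=6≤8, objective 12.
(x_1,x_2)=(2,0): 6·2+4·0=12≤21, 2·2+5·0=4≤8, objective 8.
No feasible integer point exceeds 12.

12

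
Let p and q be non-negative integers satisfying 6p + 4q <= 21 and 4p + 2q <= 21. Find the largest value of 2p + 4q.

(p,q)=(0,5): 6·0+4·5=20≤21, 4·0+2·5=10≤21, objective 20.
(p,q)=(0,4): 6·0+4·4=16≤21, 4·0+2·4=8≤21, objective 16.
No feasible integer point exceeds 20.

20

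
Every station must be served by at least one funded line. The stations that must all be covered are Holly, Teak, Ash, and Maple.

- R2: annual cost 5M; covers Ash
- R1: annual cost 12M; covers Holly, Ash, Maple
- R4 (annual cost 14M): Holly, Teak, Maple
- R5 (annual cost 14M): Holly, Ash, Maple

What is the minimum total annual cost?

This is a weighted set-cover instance.
The greedy cost-per-new-station heuristic would pick R1 and R4 for 26, but a cheaper cover exists.
Choose R2 and R4: together they cover Holly, Teak, Ash, Maple — every station.
Total annual cost: 5 + 14 = 19.
No cover costs less than 19.

19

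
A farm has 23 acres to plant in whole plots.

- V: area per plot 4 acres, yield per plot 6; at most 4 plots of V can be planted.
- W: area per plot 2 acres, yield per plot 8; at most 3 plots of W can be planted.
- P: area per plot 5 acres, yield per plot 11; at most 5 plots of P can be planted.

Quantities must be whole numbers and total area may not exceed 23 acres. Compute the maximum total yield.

57

This is a bounded integer knapsack.
Take 3×W and 3×P: area 21 ≤ 23, yield 3·8 + 3·11 = 57.
W has the best ratio (8/2) and is taken to its limit of 3; remaining capacity is filled optimally with the others.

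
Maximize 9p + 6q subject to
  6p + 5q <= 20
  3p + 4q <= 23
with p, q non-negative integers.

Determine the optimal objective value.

27

(p,q)=(3,0) is feasible, giving 27.
(p,q)=(2,1) is feasible, giving 24.
(p,q)=(2,0) is feasible, giving 18.
Maximum is 27 at (p,q)=(3,0).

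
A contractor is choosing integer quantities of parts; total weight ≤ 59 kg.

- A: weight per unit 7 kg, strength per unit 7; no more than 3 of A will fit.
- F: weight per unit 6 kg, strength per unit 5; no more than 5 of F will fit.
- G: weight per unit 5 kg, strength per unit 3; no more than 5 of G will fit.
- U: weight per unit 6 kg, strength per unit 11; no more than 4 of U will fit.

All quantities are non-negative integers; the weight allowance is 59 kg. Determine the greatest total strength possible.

3×A, 2×F, and 4×U: weight 57 ≤ 59, strength 3·7 + 2·5 + 4·11 = 75.
2×A, 3×F, and 4×U: weight 56 ≤ 59, strength 2·7 + 3·5 + 4·11 = 73.
Best is 75.

75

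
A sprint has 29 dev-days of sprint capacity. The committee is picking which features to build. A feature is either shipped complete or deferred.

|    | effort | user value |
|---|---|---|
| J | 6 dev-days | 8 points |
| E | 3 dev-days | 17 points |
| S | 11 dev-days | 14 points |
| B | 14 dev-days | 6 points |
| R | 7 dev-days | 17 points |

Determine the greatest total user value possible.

56

Take J, E, S, and R: effort 6 + 3 + 11 + 7 = 27 ≤ 29, user value 8 + 17 + 14 + 17 = 56.
No other feasible combination does better.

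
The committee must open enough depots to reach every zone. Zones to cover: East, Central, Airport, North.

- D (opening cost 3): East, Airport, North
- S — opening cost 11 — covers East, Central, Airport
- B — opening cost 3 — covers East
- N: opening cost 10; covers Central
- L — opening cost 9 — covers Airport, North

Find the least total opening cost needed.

13

Choose D and N: together they cover East, Central, Airport, North — every zone.
Total opening cost: 3 + 10 = 13.
No cover costs less than 13.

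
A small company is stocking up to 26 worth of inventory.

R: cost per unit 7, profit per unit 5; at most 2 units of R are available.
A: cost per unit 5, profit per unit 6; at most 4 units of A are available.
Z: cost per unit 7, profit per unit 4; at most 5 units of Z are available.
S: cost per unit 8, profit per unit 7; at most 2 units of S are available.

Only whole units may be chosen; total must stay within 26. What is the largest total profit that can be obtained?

This is a bounded integer knapsack.
3×A and 1×S: cost 23 ≤ 26, profit 3·6 + 1·7 = 25.
2×A and 2×S: cost 26 ≤ 26, profit 2·6 + 2·7 = 26.
Best is 26.

26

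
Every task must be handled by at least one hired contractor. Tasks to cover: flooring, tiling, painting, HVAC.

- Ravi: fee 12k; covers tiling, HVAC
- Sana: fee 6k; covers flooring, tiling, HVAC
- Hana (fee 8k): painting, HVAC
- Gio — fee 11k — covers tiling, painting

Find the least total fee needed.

14

Choose Sana and Hana: together they cover flooring, tiling, painting, HVAC — every task.
Total fee: 6 + 8 = 14.
No cover costs less than 14.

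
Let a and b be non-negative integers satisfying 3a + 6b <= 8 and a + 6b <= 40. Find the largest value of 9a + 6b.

18

(a,b)=(2,0): 3·2+6·0=6≤8, 1·2+6·0=2≤40, objective 18.
(a,b)=(1,0): 3·1+6·0=3≤8, 1·1+6·0=1≤40, objective 9.
Maximum is 18 at (a,b)=(2,0).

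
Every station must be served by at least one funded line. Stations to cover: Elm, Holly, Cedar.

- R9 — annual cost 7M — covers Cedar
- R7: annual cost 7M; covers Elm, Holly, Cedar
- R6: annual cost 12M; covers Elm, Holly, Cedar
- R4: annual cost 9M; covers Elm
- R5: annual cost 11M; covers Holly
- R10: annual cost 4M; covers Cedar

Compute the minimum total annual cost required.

R7 alone covers Elm, Holly, Cedar — every station.
Total annual cost: 7.
No cover costs less than 7.

7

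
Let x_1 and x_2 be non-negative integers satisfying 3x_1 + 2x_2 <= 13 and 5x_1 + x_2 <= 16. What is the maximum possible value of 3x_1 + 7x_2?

42

Relaxing integrality, the LP optimum is 45.50 at (x_1,x_2) = (0, 6.5), which is not an integer point.
(x_1,x_2)=(0,6): 3·0+2·6=12≤13, 5·0+1·6=6≤16, objective 42.
(x_1,x_2)=(1,5): 3·1+2·5=13≤13, 5·1+1·5=10≤16, objective 38.
(x_1,x_2)=(0,5): 3·0+2·5=10≤13, 5·0+1·5=5≤16, objective 35.
Maximum is 42 at (x_1,x_2)=(0,6).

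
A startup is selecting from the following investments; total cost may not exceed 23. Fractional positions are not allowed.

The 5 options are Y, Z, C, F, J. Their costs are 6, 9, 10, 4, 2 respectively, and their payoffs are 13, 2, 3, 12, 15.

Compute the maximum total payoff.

43

Y + Z + F + J: cost 6 + 9 + 4 + 2 = 21 ≤ 23, payoff 13 + 2 + 12 + 15 = 42.
Y + C + F + J: cost 6 + 10 + 4 + 2 = 22 ≤ 23, payoff 13 + 3 + 12 + 15 = 43.
Best is Y, C, F, and J with total payoff 43.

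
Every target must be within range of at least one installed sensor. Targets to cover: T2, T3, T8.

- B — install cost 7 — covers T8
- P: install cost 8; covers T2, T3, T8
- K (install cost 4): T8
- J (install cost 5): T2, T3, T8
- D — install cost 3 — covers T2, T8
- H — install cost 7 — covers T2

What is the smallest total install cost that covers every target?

5

The greedy cost-per-new-target heuristic would pick D and J for 8, but a cheaper cover exists.
J alone covers T2, T3, T8 — every target.
Total install cost: 5.
No cover costs less than 5.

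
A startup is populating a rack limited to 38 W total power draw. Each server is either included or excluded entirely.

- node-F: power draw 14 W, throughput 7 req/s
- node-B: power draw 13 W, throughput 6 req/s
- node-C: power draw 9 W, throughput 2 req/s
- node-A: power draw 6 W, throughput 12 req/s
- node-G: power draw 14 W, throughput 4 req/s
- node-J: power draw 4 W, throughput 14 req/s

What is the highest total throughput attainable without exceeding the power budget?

39

Take node-F, node-B, node-A, and node-J: power draw 14 + 13 + 6 + 4 = 37 ≤ 38, throughput 7 + 6 + 12 + 14 = 39.
No other feasible combination does better.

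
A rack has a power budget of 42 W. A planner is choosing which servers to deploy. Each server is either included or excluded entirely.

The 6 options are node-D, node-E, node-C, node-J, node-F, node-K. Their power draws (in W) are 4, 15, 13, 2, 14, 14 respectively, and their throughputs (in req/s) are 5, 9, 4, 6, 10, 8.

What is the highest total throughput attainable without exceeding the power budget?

Treat it as a binary knapsack problem.
node-D + node-E + node-J + node-F: power draw 4 + 15 + 2 + 14 = 35 ≤ 42, throughput 5 + 9 + 6 + 10 = 30.
node-D + node-J + node-F + node-K: power draw 4 + 2 + 14 + 14 = 34 ≤ 42, throughput 5 + 6 + 10 + 8 = 29.
node-D + node-E + node-J + node-K: power draw 4 + 15 + 2 + 14 = 35 ≤ 42, throughput 5 + 9 + 6 + 8 = 28.
Best is node-D, node-E, node-J, and node-F with total throughput 30.

30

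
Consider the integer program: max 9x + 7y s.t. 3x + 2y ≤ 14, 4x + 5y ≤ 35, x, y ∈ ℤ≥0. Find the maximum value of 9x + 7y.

49

(x,y)=(0,7): 3·0+2·7=14≤14, 4·0+5·7=35≤35, objective 49.
(x,y)=(0,6): 3·0+2·6=12≤14, 4·0+5·6=30≤35, objective 42.
No feasible integer point exceeds 49.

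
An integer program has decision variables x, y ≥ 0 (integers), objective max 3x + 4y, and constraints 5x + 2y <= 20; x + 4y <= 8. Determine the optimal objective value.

13

Relaxing integrality, the LP optimum is 15.11 at (x,y) = (3.56, 1.11), which is not an integer point.
(x,y)=(3,1): 5·3+2·1=17≤20, 1·3+4·1=7≤8, objective 13.
(x,y)=(4,0): 5·4+2·0=20≤20, 1·4+4·0=4≤8, objective 12.
(x,y)=(2,1): 5·2+2·1=12≤20, 1·2+4·1=6≤8, objective 10.
No feasible integer point exceeds 13.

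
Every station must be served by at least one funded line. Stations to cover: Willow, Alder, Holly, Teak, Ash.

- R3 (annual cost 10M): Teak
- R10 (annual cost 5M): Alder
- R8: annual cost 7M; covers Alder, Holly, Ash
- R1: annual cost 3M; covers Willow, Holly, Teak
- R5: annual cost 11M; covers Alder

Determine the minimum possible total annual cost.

Choose R8 and R1: together they cover Willow, Alder, Holly, Teak, Ash — every station.
Total annual cost: 7 + 3 = 10.
No cover costs less than 10.

10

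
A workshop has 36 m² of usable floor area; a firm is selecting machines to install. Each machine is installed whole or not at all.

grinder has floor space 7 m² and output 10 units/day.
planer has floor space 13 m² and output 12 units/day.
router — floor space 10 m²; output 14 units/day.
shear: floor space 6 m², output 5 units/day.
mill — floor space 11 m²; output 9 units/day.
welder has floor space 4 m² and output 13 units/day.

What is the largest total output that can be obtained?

grinder + router + mill + welder: floor space 7 + 10 + 11 + 4 = 32 ≤ 36, output 10 + 14 + 9 + 13 = 46.
planer + router + shear + welder: floor space 13 + 10 + 6 + 4 = 33 ≤ 36, output 12 + 14 + 5 + 13 = 44.
grinder + planer + router + welder: floor space 7 + 13 + 10 + 4 = 34 ≤ 36, output 10 + 12 + 14 + 13 = 49.
Best is grinder, planer, router, and welder with total output 49.

49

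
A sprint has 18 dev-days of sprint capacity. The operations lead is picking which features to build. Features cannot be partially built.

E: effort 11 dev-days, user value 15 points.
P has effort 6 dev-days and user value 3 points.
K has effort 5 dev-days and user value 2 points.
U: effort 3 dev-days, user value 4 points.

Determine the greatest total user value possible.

Allowing fractional choices, the relaxed optimum would be about 21.0, but features are indivisible.
E + P: effort 11 + 6 = 17 ≤ 18, user value 15 + 3 = 18.
E + U: effort 11 + 3 = 14 ≤ 18, user value 15 + 4 = 19.
E + K: effort 11 + 5 = 16 ≤ 18, user value 15 + 2 = 17.
Best is E and U with total user value 19.

19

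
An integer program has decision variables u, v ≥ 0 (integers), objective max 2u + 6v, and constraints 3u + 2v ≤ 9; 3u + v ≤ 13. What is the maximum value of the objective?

24

Relaxing integrality, the LP optimum is 27.00 at (u,v) = (0, 4.5), which is not an integer point.
(u,v)=(0,4): 3·0+2·4=8≤9, 3·0+1·4=4≤13, objective 24.
(u,v)=(1,3): 3·1+2·3=9≤9, 3·1+1·3=6≤13, objective 20.
(u,v)=(0,3): 3·0+2·3=6≤9, 3·0+1·3=3≤13, objective 18.
Maximum is 24 at (u,v)=(0,4).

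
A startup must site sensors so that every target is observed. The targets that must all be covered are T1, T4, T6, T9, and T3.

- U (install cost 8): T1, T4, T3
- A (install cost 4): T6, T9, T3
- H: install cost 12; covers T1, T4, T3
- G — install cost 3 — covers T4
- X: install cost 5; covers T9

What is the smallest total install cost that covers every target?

Choose U and A: together they cover T1, T4, T6, T9, T3 — every target.
Total install cost: 8 + 4 = 12.

12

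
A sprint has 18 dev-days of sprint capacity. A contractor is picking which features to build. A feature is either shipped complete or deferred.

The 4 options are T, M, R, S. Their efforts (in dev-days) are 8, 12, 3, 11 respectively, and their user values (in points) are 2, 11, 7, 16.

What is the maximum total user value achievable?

23

Allowing fractional choices, the relaxed optimum would be about 26.7, but features are indivisible.
M + R: effort 12 + 3 = 15 ≤ 18, user value 11 + 7 = 18.
R + S: effort 3 + 11 = 14 ≤ 18, user value 7 + 16 = 23.
S: effort 11 ≤ 18, user value 16.
Best is R and S with total user value 23.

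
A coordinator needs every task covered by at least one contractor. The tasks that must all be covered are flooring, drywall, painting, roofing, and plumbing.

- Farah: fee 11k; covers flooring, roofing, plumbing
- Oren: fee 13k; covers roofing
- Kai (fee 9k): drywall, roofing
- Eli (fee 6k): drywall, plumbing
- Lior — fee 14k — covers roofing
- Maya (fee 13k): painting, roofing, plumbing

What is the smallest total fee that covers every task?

30

This is an integer covering problem.
Choose Farah, Eli, and Maya: together they cover flooring, drywall, painting, roofing, plumbing — every task.
Total fee: 11 + 6 + 13 = 30.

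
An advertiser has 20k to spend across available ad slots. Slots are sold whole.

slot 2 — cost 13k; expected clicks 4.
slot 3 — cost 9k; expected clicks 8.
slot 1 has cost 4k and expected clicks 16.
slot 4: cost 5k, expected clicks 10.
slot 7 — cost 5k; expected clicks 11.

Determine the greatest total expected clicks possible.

Allowing fractional choices, the relaxed optimum would be about 42.3, but ad slots are indivisible.
slot 3 + slot 1 + slot 7: cost 9 + 4 + 5 = 18 ≤ 20, expected clicks 8 + 16 + 11 = 35.
slot 1 + slot 4 + slot 7: cost 4 + 5 + 5 = 14 ≤ 20, expected clicks 16 + 10 + 11 = 37.
slot 3 + slot 1 + slot 4: cost 9 + 4 + 5 = 18 ≤ 20, expected clicks 8 + 16 + 10 = 34.
Best is slot 1, slot 4, and slot 7 with total expected clicks 37.

37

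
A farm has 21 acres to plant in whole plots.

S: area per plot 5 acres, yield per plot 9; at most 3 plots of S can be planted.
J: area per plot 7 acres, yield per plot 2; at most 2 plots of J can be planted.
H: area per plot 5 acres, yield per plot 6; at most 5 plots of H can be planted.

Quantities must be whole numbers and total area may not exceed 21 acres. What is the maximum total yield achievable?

33

S has the best ratio (9/5); taking only S gives at most 3×9 = 27 (stopped by the supply cap of 3).
Mixing does better — 3×S and 1×H: area 20 ≤ 21, yield 3·9 + 1·6 = 33.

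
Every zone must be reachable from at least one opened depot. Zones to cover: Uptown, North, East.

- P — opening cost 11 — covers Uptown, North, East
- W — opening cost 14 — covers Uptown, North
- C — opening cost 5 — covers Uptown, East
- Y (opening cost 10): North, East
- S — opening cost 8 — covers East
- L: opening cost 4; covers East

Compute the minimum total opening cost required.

This is an integer covering problem.
The greedy cost-per-new-zone heuristic would pick C and Y for 15, but a cheaper cover exists.
P alone covers Uptown, North, East — every zone.
Total opening cost: 11.
No cover costs less than 11.

11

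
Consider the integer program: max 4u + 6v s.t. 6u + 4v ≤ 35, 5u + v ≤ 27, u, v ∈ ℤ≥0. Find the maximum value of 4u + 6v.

48

(u,v)=(0,8) is feasible, giving 48.
(u,v)=(1,7) is feasible, giving 46.
(u,v)=(0,7) is feasible, giving 42.
The best lattice point is (0,8), giving 48.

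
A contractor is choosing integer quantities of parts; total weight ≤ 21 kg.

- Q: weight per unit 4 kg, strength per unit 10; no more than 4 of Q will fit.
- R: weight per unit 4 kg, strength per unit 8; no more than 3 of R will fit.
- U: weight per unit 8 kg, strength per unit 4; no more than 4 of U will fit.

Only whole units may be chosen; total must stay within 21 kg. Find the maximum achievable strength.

48

This is a bounded integer knapsack.
3×Q and 2×R: weight 20 ≤ 21, strength 3·10 + 2·8 = 46.
4×Q and 1×R: weight 20 ≤ 21, strength 4·10 + 1·8 = 48.
Best is 48.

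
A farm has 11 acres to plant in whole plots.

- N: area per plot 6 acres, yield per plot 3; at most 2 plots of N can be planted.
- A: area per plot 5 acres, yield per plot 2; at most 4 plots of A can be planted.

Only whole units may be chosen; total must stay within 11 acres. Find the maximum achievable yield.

1×N and 1×A: area 11 ≤ 11, yield 1·3 + 1·2 = 5.
2×A: area 10 ≤ 11, yield 2·2 = 4.
Best is 5.

5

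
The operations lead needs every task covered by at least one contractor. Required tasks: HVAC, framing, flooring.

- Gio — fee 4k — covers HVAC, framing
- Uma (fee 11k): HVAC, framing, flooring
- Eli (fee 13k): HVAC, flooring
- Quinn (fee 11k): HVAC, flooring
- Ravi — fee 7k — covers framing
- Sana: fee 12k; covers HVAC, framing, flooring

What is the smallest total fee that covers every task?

This is an integer covering problem.
Uma alone covers HVAC, framing, flooring — every task.
Total fee: 11.

11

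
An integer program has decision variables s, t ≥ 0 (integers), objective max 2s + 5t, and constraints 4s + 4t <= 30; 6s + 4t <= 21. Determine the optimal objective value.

25

Relaxing integrality, the LP optimum is 26.25 at (s,t) = (0, 5.25), which is not an integer point.
(s,t)=(0,5) is feasible, giving 25.
(s,t)=(0,4) is feasible, giving 20.
The best lattice point is (0,5), giving 25.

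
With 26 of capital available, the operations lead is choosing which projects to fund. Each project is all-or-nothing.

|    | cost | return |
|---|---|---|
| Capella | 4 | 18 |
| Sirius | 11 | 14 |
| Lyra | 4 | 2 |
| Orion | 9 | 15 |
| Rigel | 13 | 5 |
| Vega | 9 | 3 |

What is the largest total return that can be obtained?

47

This is an integer program with binary decision variables.
Capella + Orion + Rigel: cost 4 + 9 + 13 = 26 ≤ 26, return 18 + 15 + 5 = 38.
Capella + Lyra + Orion + Vega: cost 4 + 4 + 9 + 9 = 26 ≤ 26, return 18 + 2 + 15 + 3 = 38.
Capella + Sirius + Orion: cost 4 + 11 + 9 = 24 ≤ 26, return 18 + 14 + 15 = 47.
Best is Capella, Sirius, and Orion with total return 47.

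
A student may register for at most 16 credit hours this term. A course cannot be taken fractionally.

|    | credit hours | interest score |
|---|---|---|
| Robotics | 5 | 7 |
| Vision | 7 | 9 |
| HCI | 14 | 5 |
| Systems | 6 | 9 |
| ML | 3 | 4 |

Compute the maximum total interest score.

22

This is an integer program with binary decision variables.
Allowing fractional choices, the relaxed optimum would be about 22.6, but courses are indivisible.
Robotics + Vision + ML: credit hours 5 + 7 + 3 = 15 ≤ 16, interest score 7 + 9 + 4 = 20.
Robotics + Systems + ML: credit hours 5 + 6 + 3 = 14 ≤ 16, interest score 7 + 9 + 4 = 20.
Vision + Systems + ML: credit hours 7 + 6 + 3 = 16 ≤ 16, interest score 9 + 9 + 4 = 22.
Best is Vision, Systems, and ML with total interest score 22.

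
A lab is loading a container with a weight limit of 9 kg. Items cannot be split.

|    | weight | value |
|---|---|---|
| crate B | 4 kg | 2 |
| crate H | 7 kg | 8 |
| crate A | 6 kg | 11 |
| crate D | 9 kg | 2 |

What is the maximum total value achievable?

This is a 0-1 knapsack instance.
crate B: weight 4 ≤ 9, value 2.
crate H: weight 7 ≤ 9, value 8.
crate A: weight 6 ≤ 9, value 11.
Best is crate A with total value 11.

11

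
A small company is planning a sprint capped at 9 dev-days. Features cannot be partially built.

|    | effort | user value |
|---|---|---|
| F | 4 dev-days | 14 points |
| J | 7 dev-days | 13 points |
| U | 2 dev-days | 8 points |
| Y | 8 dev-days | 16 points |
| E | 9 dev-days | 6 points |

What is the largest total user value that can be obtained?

Treat it as a binary knapsack problem.
F + U: effort 4 + 2 = 6 ≤ 9, user value 14 + 8 = 22.
J + U: effort 7 + 2 = 9 ≤ 9, user value 13 + 8 = 21.
Y: effort 8 ≤ 9, user value 16.
Best is F and U with total user value 22.

22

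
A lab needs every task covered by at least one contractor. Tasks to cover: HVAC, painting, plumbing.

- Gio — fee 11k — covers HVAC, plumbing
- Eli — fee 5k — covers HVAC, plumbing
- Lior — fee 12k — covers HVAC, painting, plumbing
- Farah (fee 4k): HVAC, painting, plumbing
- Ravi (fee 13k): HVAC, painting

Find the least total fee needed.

Farah alone covers HVAC, painting, plumbing — every task.
Total fee: 4.
No cover costs less than 4.

4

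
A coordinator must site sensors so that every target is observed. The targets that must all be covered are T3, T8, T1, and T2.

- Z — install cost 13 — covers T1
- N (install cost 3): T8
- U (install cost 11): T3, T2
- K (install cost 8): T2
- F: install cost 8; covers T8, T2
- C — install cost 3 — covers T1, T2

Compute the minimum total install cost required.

This is a weighted set-cover instance.
Choose N, U, and C: together they cover T3, T8, T1, T2 — every target.
Total install cost: 3 + 11 + 3 = 17.
No cover costs less than 17.

17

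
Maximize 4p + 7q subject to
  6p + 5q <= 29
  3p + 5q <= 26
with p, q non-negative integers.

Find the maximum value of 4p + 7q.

The continuous relaxation peaks at (0, 5.2) with value 36.40; rounding to a feasible lattice point costs some objective.
(p,q)=(0,5): 6·0+5·5=25≤29, 3·0+5·5=25≤26, objective 35.
(p,q)=(1,4): 6·1+5·4=26≤29, 3·1+5·4=23≤26, objective 32.
(p,q)=(0,4): 6·0+5·4=20≤29, 3·0+5·4=20≤26, objective 28.
Maximum is 35 at (p,q)=(0,5).

35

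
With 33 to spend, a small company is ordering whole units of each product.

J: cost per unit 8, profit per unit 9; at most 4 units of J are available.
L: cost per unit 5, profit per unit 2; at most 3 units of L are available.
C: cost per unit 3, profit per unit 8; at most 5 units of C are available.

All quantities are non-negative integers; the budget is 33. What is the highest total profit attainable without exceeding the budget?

58

C has the best ratio (8/3); taking only C gives at most 5×8 = 40 (stopped by the supply cap of 5).
Mixing does better — 2×J and 5×C: cost 31 ≤ 33, profit 2·9 + 5·8 = 58.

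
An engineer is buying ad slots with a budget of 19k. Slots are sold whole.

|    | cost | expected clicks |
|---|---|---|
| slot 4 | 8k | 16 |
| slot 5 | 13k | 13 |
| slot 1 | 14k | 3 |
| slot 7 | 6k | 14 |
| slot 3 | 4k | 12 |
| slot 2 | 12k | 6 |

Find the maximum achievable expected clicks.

Allowing fractional choices, the relaxed optimum would be about 43.0, but ad slots are indivisible.
slot 4 + slot 7: cost 8 + 6 = 14 ≤ 19, expected clicks 16 + 14 = 30.
slot 4 + slot 7 + slot 3: cost 8 + 6 + 4 = 18 ≤ 19, expected clicks 16 + 14 + 12 = 42.
slot 4 + slot 3: cost 8 + 4 = 12 ≤ 19, expected clicks 16 + 12 = 28.
Best is slot 4, slot 7, and slot 3 with total expected clicks 42.

42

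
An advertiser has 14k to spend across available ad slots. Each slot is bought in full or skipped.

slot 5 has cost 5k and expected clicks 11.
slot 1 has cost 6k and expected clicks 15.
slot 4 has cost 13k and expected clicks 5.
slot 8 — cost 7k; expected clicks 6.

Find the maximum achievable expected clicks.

This is a 0-1 knapsack instance.
Allowing fractional choices, the relaxed optimum would be about 28.6, but ad slots are indivisible.
slot 5 + slot 8: cost 5 + 7 = 12 ≤ 14, expected clicks 11 + 6 = 17.
slot 5 + slot 1: cost 5 + 6 = 11 ≤ 14, expected clicks 11 + 15 = 26.
slot 1 + slot 8: cost 6 + 7 = 13 ≤ 14, expected clicks 15 + 6 = 21.
Best is slot 5 and slot 1 with total expected clicks 26.

26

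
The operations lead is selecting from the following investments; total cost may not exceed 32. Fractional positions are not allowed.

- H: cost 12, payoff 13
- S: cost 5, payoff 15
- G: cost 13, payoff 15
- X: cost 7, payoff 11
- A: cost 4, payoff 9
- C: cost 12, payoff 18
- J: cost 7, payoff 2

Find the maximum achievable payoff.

Allowing fractional choices, the relaxed optimum would be about 57.6, but investments are indivisible.
H + S + X + A: cost 12 + 5 + 7 + 4 = 28 ≤ 32, payoff 13 + 15 + 11 + 9 = 48.
S + X + A + C: cost 5 + 7 + 4 + 12 = 28 ≤ 32, payoff 15 + 11 + 9 + 18 = 53.
S + G + X + A: cost 5 + 13 + 7 + 4 = 29 ≤ 32, payoff 15 + 15 + 11 + 9 = 50.
Best is S, X, A, and C with total payoff 53.

53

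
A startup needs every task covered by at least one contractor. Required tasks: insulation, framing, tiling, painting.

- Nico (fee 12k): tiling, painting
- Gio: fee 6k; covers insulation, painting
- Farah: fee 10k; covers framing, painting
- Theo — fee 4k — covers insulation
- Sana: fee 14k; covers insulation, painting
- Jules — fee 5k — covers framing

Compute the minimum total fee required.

21

The greedy cost-per-new-task heuristic would pick Gio, Jules, and Nico for 23, but a cheaper cover exists.
Choose Nico, Theo, and Jules: together they cover insulation, framing, tiling, painting — every task.
Total fee: 12 + 4 + 5 = 21.
No cover costs less than 21.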